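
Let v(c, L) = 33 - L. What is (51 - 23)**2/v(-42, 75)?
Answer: -56/3 ≈ -18.667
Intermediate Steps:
(51 - 23)**2/v(-42, 75) = (51 - 23)**2/(33 - 1*75) = 28**2/(33 - 75) = 784/(-42) = 784*(-1/42) = -56/3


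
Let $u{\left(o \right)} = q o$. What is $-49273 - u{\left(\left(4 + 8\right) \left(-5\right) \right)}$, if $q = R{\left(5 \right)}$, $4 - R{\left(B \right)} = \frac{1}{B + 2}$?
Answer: $- \frac{343291}{7} \approx -49042.0$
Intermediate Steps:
$R{\left(B \right)} = 4 - \frac{1}{2 + B}$ ($R{\left(B \right)} = 4 - \frac{1}{B + 2} = 4 - \frac{1}{2 + B}$)
$q = \frac{27}{7}$ ($q = \frac{7 + 4 \cdot 5}{2 + 5} = \frac{7 + 20}{7} = \frac{1}{7} \cdot 27 = \frac{27}{7} \approx 3.8571$)
$u{\left(o \right)} = \frac{27 o}{7}$
$-49273 - u{\left(\left(4 + 8\right) \left(-5\right) \right)} = -49273 - \frac{27 \left(4 + 8\right) \left(-5\right)}{7} = -49273 - \frac{27 \cdot 12 \left(-5\right)}{7} = -49273 - \frac{27}{7} \left(-60\right) = -49273 - - \frac{1620}{7} = -49273 + \frac{1620}{7} = - \frac{343291}{7}$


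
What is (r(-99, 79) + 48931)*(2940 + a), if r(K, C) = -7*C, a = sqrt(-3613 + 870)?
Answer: 142231320 + 48378*I*sqrt(2743) ≈ 1.4223e+8 + 2.5337e+6*I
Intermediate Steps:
a = I*sqrt(2743) (a = sqrt(-2743) = I*sqrt(2743) ≈ 52.374*I)
r(K, C) = -7*C
(r(-99, 79) + 48931)*(2940 + a) = (-7*79 + 48931)*(2940 + I*sqrt(2743)) = (-553 + 48931)*(2940 + I*sqrt(2743)) = 48378*(2940 + I*sqrt(2743)) = 142231320 + 48378*I*sqrt(2743)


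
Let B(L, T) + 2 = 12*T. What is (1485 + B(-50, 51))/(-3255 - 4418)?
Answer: -2095/7673 ≈ -0.27304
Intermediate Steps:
B(L, T) = -2 + 12*T
(1485 + B(-50, 51))/(-3255 - 4418) = (1485 + (-2 + 12*51))/(-3255 - 4418) = (1485 + (-2 + 612))/(-7673) = (1485 + 610)*(-1/7673) = 2095*(-1/7673) = -2095/7673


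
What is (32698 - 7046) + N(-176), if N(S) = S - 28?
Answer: 25448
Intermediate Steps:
N(S) = -28 + S
(32698 - 7046) + N(-176) = (32698 - 7046) + (-28 - 176) = 25652 - 204 = 25448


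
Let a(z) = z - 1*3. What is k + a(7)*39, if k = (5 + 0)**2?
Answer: 181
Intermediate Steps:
a(z) = -3 + z (a(z) = z - 3 = -3 + z)
k = 25 (k = 5**2 = 25)
k + a(7)*39 = 25 + (-3 + 7)*39 = 25 + 4*39 = 25 + 156 = 181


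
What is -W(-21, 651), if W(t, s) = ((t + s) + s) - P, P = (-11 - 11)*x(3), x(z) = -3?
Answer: -1215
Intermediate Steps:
P = 66 (P = (-11 - 11)*(-3) = -22*(-3) = 66)
W(t, s) = -66 + t + 2*s (W(t, s) = ((t + s) + s) - 1*66 = ((s + t) + s) - 66 = (t + 2*s) - 66 = -66 + t + 2*s)
-W(-21, 651) = -(-66 - 21 + 2*651) = -(-66 - 21 + 1302) = -1*1215 = -1215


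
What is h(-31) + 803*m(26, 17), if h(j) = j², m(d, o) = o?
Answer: 14612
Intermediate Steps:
h(-31) + 803*m(26, 17) = (-31)² + 803*17 = 961 + 13651 = 14612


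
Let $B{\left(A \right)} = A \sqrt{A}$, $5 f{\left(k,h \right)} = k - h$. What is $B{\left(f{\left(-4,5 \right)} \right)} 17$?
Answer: $- \frac{459 i \sqrt{5}}{25} \approx - 41.054 i$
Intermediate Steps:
$f{\left(k,h \right)} = - \frac{h}{5} + \frac{k}{5}$ ($f{\left(k,h \right)} = \frac{k - h}{5} = - \frac{h}{5} + \frac{k}{5}$)
$B{\left(A \right)} = A^{\frac{3}{2}}$
$B{\left(f{\left(-4,5 \right)} \right)} 17 = \left(\left(- \frac{1}{5}\right) 5 + \frac{1}{5} \left(-4\right)\right)^{\frac{3}{2}} \cdot 17 = \left(-1 - \frac{4}{5}\right)^{\frac{3}{2}} \cdot 17 = \left(- \frac{9}{5}\right)^{\frac{3}{2}} \cdot 17 = - \frac{27 i \sqrt{5}}{25} \cdot 17 = - \frac{459 i \sqrt{5}}{25}$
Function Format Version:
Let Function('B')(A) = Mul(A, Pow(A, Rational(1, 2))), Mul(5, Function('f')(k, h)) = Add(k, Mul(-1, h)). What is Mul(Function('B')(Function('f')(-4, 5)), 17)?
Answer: Mul(Rational(-459, 25), I, Pow(5, Rational(1, 2))) ≈ Mul(-41.054, I)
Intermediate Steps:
Function('f')(k, h) = Add(Mul(Rational(-1, 5), h), Mul(Rational(1, 5), k)) (Function('f')(k, h) = Mul(Rational(1, 5), Add(k, Mul(-1, h))) = Add(Mul(Rational(-1, 5), h), Mul(Rational(1, 5), k)))
Function('B')(A) = Pow(A, Rational(3, 2))
Mul(Function('B')(Function('f')(-4, 5)), 17) = Mul(Pow(Add(Mul(Rational(-1, 5), 5), Mul(Rational(1, 5), -4)), Rational(3, 2)), 17) = Mul(Pow(Add(-1, Rational(-4, 5)), Rational(3, 2)), 17) = Mul(Pow(Rational(-9, 5), Rational(3, 2)), 17) = Mul(Mul(Rational(-27, 25), I, Pow(5, Rational(1, 2))), 17) = Mul(Rational(-459, 25), I, Pow(5, Rational(1, 2)))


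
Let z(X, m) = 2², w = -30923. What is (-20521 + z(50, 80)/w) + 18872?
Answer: -50992031/30923 ≈ -1649.0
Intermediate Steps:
z(X, m) = 4
(-20521 + z(50, 80)/w) + 18872 = (-20521 + 4/(-30923)) + 18872 = (-20521 + 4*(-1/30923)) + 18872 = (-20521 - 4/30923) + 18872 = -634570887/30923 + 18872 = -50992031/30923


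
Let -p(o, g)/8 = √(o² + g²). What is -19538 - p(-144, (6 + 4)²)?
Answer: -19538 + 32*√1921 ≈ -18135.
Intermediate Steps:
p(o, g) = -8*√(g² + o²) (p(o, g) = -8*√(o² + g²) = -8*√(g² + o²))
-19538 - p(-144, (6 + 4)²) = -19538 - (-8)*√(((6 + 4)²)² + (-144)²) = -19538 - (-8)*√((10²)² + 20736) = -19538 - (-8)*√(100² + 20736) = -19538 - (-8)*√(10000 + 20736) = -19538 - (-8)*√30736 = -19538 - (-8)*4*√1921 = -19538 - (-32)*√1921 = -19538 + 32*√1921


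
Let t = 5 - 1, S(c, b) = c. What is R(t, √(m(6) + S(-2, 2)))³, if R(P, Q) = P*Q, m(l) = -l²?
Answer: -2432*I*√38 ≈ -14992.0*I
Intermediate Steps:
t = 4
R(t, √(m(6) + S(-2, 2)))³ = (4*√(-1*6² - 2))³ = (4*√(-1*36 - 2))³ = (4*√(-36 - 2))³ = (4*√(-38))³ = (4*(I*√38))³ = (4*I*√38)³ = -2432*I*√38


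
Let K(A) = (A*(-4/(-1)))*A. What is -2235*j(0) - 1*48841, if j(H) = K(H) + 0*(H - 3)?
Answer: -48841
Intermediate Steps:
K(A) = 4*A**2 (K(A) = (A*(-4*(-1)))*A = (A*4)*A = (4*A)*A = 4*A**2)
j(H) = 4*H**2 (j(H) = 4*H**2 + 0*(H - 3) = 4*H**2 + 0*(-3 + H) = 4*H**2 + 0 = 4*H**2)
-2235*j(0) - 1*48841 = -8940*0**2 - 1*48841 = -8940*0 - 48841 = -2235*0 - 48841 = 0 - 48841 = -48841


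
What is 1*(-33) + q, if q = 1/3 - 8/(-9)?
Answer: -286/9 ≈ -31.778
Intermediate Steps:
q = 11/9 (q = 1*(⅓) - 8*(-⅑) = ⅓ + 8/9 = 11/9 ≈ 1.2222)
1*(-33) + q = 1*(-33) + 11/9 = -33 + 11/9 = -286/9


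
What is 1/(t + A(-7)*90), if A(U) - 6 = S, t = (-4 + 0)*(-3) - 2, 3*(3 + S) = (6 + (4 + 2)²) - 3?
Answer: 1/1450 ≈ 0.00068966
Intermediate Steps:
S = 10 (S = -3 + ((6 + (4 + 2)²) - 3)/3 = -3 + ((6 + 6²) - 3)/3 = -3 + ((6 + 36) - 3)/3 = -3 + (42 - 3)/3 = -3 + (⅓)*39 = -3 + 13 = 10)
t = 10 (t = -4*(-3) - 2 = 12 - 2 = 10)
A(U) = 16 (A(U) = 6 + 10 = 16)
1/(t + A(-7)*90) = 1/(10 + 16*90) = 1/(10 + 1440) = 1/1450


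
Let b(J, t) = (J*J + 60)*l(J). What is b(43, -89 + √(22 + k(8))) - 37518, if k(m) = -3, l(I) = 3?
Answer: -31791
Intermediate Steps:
b(J, t) = 180 + 3*J² (b(J, t) = (J*J + 60)*3 = (J² + 60)*3 = (60 + J²)*3 = 180 + 3*J²)
b(43, -89 + √(22 + k(8))) - 37518 = (180 + 3*43²) - 37518 = (180 + 3*1849) - 37518 = (180 + 5547) - 37518 = 5727 - 37518 = -31791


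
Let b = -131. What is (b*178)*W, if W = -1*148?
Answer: 3451064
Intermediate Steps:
W = -148
(b*178)*W = -131*178*(-148) = -23318*(-148) = 3451064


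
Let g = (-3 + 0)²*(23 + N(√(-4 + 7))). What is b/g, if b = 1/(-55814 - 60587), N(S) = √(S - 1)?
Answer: -1/(116401*(207 + 9*√(-1 + √3))) ≈ -4.0014e-8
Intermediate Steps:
N(S) = √(-1 + S)
g = 207 + 9*√(-1 + √3) (g = (-3 + 0)²*(23 + √(-1 + √(-4 + 7))) = (-3)²*(23 + √(-1 + √3)) = 9*(23 + √(-1 + √3)) = 207 + 9*√(-1 + √3) ≈ 214.70)
b = -1/116401 (b = 1/(-116401) = -1/116401 ≈ -8.5910e-6)
b/g = -1/(116401*(207 + 9*√(-1 + √3)))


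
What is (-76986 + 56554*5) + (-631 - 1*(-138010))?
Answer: 343163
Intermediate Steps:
(-76986 + 56554*5) + (-631 - 1*(-138010)) = (-76986 + 282770) + (-631 + 138010) = 205784 + 137379 = 343163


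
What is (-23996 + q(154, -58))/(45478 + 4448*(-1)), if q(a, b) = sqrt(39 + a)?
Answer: -11998/20515 + sqrt(193)/41030 ≈ -0.58450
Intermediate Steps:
(-23996 + q(154, -58))/(45478 + 4448*(-1)) = (-23996 + sqrt(39 + 154))/(45478 + 4448*(-1)) = (-23996 + sqrt(193))/(45478 - 4448) = (-23996 + sqrt(193))/41030 = (-23996 + sqrt(193))*(1/41030) = -11998/20515 + sqrt(193)/41030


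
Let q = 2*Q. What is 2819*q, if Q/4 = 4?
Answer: 90208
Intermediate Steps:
Q = 16 (Q = 4*4 = 16)
q = 32 (q = 2*16 = 32)
2819*q = 2819*32 = 90208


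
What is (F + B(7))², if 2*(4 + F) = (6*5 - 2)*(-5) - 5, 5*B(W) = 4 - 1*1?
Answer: 576081/100 ≈ 5760.8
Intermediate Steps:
B(W) = ⅗ (B(W) = (4 - 1*1)/5 = (4 - 1)/5 = (⅕)*3 = ⅗)
F = -153/2 (F = -4 + ((6*5 - 2)*(-5) - 5)/2 = -4 + ((30 - 2)*(-5) - 5)/2 = -4 + (28*(-5) - 5)/2 = -4 + (-140 - 5)/2 = -4 + (½)*(-145) = -4 - 145/2 = -153/2 ≈ -76.500)
(F + B(7))² = (-153/2 + ⅗)² = (-759/10)² = 576081/100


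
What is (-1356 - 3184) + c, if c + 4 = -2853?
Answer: -7397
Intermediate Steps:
c = -2857 (c = -4 - 2853 = -2857)
(-1356 - 3184) + c = (-1356 - 3184) - 2857 = -4540 - 2857 = -7397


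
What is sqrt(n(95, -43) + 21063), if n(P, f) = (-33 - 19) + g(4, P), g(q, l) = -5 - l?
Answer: sqrt(20911) ≈ 144.61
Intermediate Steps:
n(P, f) = -57 - P (n(P, f) = (-33 - 19) + (-5 - P) = -52 + (-5 - P) = -57 - P)
sqrt(n(95, -43) + 21063) = sqrt((-57 - 1*95) + 21063) = sqrt((-57 - 95) + 21063) = sqrt(-152 + 21063) = sqrt(20911)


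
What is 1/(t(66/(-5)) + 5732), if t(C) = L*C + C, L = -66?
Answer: 1/6590 ≈ 0.00015175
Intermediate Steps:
t(C) = -65*C (t(C) = -66*C + C = -65*C)
1/(t(66/(-5)) + 5732) = 1/(-4290/(-5) + 5732) = 1/(-4290*(-1)/5 + 5732) = 1/(-65*(-66/5) + 5732) = 1/(858 + 5732) = 1/6590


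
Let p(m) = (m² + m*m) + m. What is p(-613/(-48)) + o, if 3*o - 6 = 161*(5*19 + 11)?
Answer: 6946129/1152 ≈ 6029.6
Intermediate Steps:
p(m) = m + 2*m² (p(m) = (m² + m²) + m = 2*m² + m = m + 2*m²)
o = 17072/3 (o = 2 + (161*(5*19 + 11))/3 = 2 + (161*(95 + 11))/3 = 2 + (161*106)/3 = 2 + (⅓)*17066 = 2 + 17066/3 = 17072/3 ≈ 5690.7)
p(-613/(-48)) + o = (-613/(-48))*(1 + 2*(-613/(-48))) + 17072/3 = (-613*(-1/48))*(1 + 2*(-613*(-1/48))) + 17072/3 = 613*(1 + 2*(613/48))/48 + 17072/3 = 613*(1 + 613/24)/48 + 17072/3 = (613/48)*(637/24) + 17072/3 = 390481/1152 + 17072/3 = 6946129/1152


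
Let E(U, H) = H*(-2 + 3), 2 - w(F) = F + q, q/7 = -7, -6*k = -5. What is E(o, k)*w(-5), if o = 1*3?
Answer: 140/3 ≈ 46.667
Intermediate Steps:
k = 5/6 (k = -1/6*(-5) = 5/6 ≈ 0.83333)
q = -49 (q = 7*(-7) = -49)
w(F) = 51 - F (w(F) = 2 - (F - 49) = 2 - (-49 + F) = 2 + (49 - F) = 51 - F)
o = 3
E(U, H) = H (E(U, H) = H*1 = H)
E(o, k)*w(-5) = 5*(51 - 1*(-5))/6 = 5*(51 + 5)/6 = (5/6)*56 = 140/3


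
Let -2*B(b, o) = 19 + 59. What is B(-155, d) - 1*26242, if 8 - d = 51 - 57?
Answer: -26281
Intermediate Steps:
d = 14 (d = 8 - (51 - 57) = 8 - 1*(-6) = 8 + 6 = 14)
B(b, o) = -39 (B(b, o) = -(19 + 59)/2 = -½*78 = -39)
B(-155, d) - 1*26242 = -39 - 1*26242 = -39 - 26242 = -26281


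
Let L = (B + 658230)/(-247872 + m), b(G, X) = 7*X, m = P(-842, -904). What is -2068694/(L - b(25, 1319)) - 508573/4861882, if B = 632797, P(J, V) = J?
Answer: 2500333737416943215/11170987720566098 ≈ 223.82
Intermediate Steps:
m = -842
L = -1291027/248714 (L = (632797 + 658230)/(-247872 - 842) = 1291027/(-248714) = 1291027*(-1/248714) = -1291027/248714 ≈ -5.1908)
-2068694/(L - b(25, 1319)) - 508573/4861882 = -2068694/(-1291027/248714 - 7*1319) - 508573/4861882 = -2068694/(-1291027/248714 - 1*9233) - 508573*1/4861882 = -2068694/(-1291027/248714 - 9233) - 508573/4861882 = -2068694/(-2297667389/248714) - 508573/4861882 = -2068694*(-248714/2297667389) - 508573/4861882 = 514513159516/2297667389 - 508573/4861882 = 2500333737416943215/11170987720566098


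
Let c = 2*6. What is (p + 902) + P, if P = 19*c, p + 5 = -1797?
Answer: -672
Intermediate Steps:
p = -1802 (p = -5 - 1797 = -1802)
c = 12
P = 228 (P = 19*12 = 228)
(p + 902) + P = (-1802 + 902) + 228 = -900 + 228 = -672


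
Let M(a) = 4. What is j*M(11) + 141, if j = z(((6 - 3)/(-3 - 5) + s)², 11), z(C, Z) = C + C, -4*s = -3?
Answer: 1137/8 ≈ 142.13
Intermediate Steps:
s = ¾ (s = -¼*(-3) = ¾ ≈ 0.75000)
z(C, Z) = 2*C
j = 9/32 (j = 2*((6 - 3)/(-3 - 5) + ¾)² = 2*(3/(-8) + ¾)² = 2*(3*(-⅛) + ¾)² = 2*(-3/8 + ¾)² = 2*(3/8)² = 2*(9/64) = 9/32 ≈ 0.28125)
j*M(11) + 141 = (9/32)*4 + 141 = 9/8 + 141 = 1137/8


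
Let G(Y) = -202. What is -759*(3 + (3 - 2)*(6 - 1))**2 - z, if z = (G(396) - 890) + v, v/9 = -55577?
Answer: 452709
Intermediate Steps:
v = -500193 (v = 9*(-55577) = -500193)
z = -501285 (z = (-202 - 890) - 500193 = -1092 - 500193 = -501285)
-759*(3 + (3 - 2)*(6 - 1))**2 - z = -759*(3 + (3 - 2)*(6 - 1))**2 - 1*(-501285) = -759*(3 + 1*5)**2 + 501285 = -759*(3 + 5)**2 + 501285 = -759*8**2 + 501285 = -759*64 + 501285 = -48576 + 501285 = 452709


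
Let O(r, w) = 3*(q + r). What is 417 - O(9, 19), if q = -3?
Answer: 399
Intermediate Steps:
O(r, w) = -9 + 3*r (O(r, w) = 3*(-3 + r) = -9 + 3*r)
417 - O(9, 19) = 417 - (-9 + 3*9) = 417 - (-9 + 27) = 417 - 1*18 = 417 - 18 = 399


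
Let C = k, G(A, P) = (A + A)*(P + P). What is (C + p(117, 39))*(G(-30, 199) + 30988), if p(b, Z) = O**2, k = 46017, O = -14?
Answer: 328482004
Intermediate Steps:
G(A, P) = 4*A*P (G(A, P) = (2*A)*(2*P) = 4*A*P)
p(b, Z) = 196 (p(b, Z) = (-14)**2 = 196)
C = 46017
(C + p(117, 39))*(G(-30, 199) + 30988) = (46017 + 196)*(4*(-30)*199 + 30988) = 46213*(-23880 + 30988) = 46213*7108 = 328482004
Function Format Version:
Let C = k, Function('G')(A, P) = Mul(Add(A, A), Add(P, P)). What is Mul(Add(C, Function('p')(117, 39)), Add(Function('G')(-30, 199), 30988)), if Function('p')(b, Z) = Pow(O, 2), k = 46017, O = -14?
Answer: 328482004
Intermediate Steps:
Function('G')(A, P) = Mul(4, A, P) (Function('G')(A, P) = Mul(Mul(2, A), Mul(2, P)) = Mul(4, A, P))
Function('p')(b, Z) = 196 (Function('p')(b, Z) = Pow(-14, 2) = 196)
C = 46017
Mul(Add(C, Function('p')(117, 39)), Add(Function('G')(-30, 199), 30988)) = Mul(Add(46017, 196), Add(Mul(4, -30, 199), 30988)) = Mul(46213, Add(-23880, 30988)) = Mul(46213, 7108) = 328482004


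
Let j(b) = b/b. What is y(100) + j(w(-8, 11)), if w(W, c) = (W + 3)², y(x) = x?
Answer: 101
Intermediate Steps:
w(W, c) = (3 + W)²
j(b) = 1
y(100) + j(w(-8, 11)) = 100 + 1 = 101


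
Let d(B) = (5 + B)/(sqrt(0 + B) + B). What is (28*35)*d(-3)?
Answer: -490 - 490*I*sqrt(3)/3 ≈ -490.0 - 282.9*I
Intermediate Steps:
d(B) = (5 + B)/(B + sqrt(B)) (d(B) = (5 + B)/(sqrt(B) + B) = (5 + B)/(B + sqrt(B)))
(28*35)*d(-3) = (28*35)*((5 - 3)/(-3 + sqrt(-3))) = 980*(2/(-3 + I*sqrt(3))) = 1960/(-3 + I*sqrt(3))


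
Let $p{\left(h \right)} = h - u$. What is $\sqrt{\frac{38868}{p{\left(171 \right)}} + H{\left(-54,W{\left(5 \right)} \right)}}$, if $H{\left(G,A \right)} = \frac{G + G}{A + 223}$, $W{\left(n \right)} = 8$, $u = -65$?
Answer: $\frac{\sqrt{3389464155}}{4543} \approx 12.815$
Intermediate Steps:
$p{\left(h \right)} = 65 + h$ ($p{\left(h \right)} = h - -65 = h + 65 = 65 + h$)
$H{\left(G,A \right)} = \frac{2 G}{223 + A}$
$\sqrt{\frac{38868}{p{\left(171 \right)}} + H{\left(-54,W{\left(5 \right)} \right)}} = \sqrt{\frac{38868}{65 + 171} + 2 \left(-54\right) \frac{1}{223 + 8}} = \sqrt{\frac{38868}{236} + 2 \left(-54\right) \frac{1}{231}} = \sqrt{38868 \cdot \frac{1}{236} + 2 \left(-54\right) \frac{1}{231}} = \sqrt{\frac{9717}{59} - \frac{36}{77}} = \sqrt{\frac{746085}{4543}} = \frac{\sqrt{3389464155}}{4543}$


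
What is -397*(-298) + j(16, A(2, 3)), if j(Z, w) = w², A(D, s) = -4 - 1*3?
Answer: 118355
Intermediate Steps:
A(D, s) = -7 (A(D, s) = -4 - 3 = -7)
-397*(-298) + j(16, A(2, 3)) = -397*(-298) + (-7)² = 118306 + 49 = 118355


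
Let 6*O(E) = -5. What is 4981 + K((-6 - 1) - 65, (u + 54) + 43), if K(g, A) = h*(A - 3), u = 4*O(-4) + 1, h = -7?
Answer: 13018/3 ≈ 4339.3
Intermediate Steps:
O(E) = -⅚ (O(E) = (⅙)*(-5) = -⅚)
u = -7/3 (u = 4*(-⅚) + 1 = -10/3 + 1 = -7/3 ≈ -2.3333)
K(g, A) = 21 - 7*A (K(g, A) = -7*(A - 3) = -7*(-3 + A) = 21 - 7*A)
4981 + K((-6 - 1) - 65, (u + 54) + 43) = 4981 + (21 - 7*((-7/3 + 54) + 43)) = 4981 + (21 - 7*(155/3 + 43)) = 4981 + (21 - 7*284/3) = 4981 + (21 - 1988/3) = 4981 - 1925/3 = 13018/3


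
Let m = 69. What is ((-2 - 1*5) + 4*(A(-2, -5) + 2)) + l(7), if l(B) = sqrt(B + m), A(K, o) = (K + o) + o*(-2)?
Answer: 13 + 2*sqrt(19) ≈ 21.718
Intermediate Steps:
A(K, o) = K - o (A(K, o) = (K + o) - 2*o = K - o)
l(B) = sqrt(69 + B) (l(B) = sqrt(B + 69) = sqrt(69 + B))
((-2 - 1*5) + 4*(A(-2, -5) + 2)) + l(7) = ((-2 - 1*5) + 4*((-2 - 1*(-5)) + 2)) + sqrt(69 + 7) = ((-2 - 5) + 4*((-2 + 5) + 2)) + sqrt(76) = (-7 + 4*(3 + 2)) + 2*sqrt(19) = (-7 + 4*5) + 2*sqrt(19) = (-7 + 20) + 2*sqrt(19) = 13 + 2*sqrt(19)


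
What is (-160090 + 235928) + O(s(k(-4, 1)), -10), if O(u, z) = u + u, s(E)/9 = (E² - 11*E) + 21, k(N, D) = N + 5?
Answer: 76036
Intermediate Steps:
k(N, D) = 5 + N
s(E) = 189 - 99*E + 9*E² (s(E) = 9*((E² - 11*E) + 21) = 9*(21 + E² - 11*E) = 189 - 99*E + 9*E²)
O(u, z) = 2*u
(-160090 + 235928) + O(s(k(-4, 1)), -10) = (-160090 + 235928) + 2*(189 - 99*(5 - 4) + 9*(5 - 4)²) = 75838 + 2*(189 - 99*1 + 9*1²) = 75838 + 2*(189 - 99 + 9*1) = 75838 + 2*(189 - 99 + 9) = 75838 + 2*99 = 75838 + 198 = 76036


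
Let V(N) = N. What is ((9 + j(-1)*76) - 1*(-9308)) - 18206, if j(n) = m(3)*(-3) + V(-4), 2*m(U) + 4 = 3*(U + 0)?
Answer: -9763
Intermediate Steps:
m(U) = -2 + 3*U/2 (m(U) = -2 + (3*(U + 0))/2 = -2 + (3*U)/2 = -2 + 3*U/2)
j(n) = -23/2 (j(n) = (-2 + (3/2)*3)*(-3) - 4 = (-2 + 9/2)*(-3) - 4 = (5/2)*(-3) - 4 = -15/2 - 4 = -23/2)
((9 + j(-1)*76) - 1*(-9308)) - 18206 = ((9 - 23/2*76) - 1*(-9308)) - 18206 = ((9 - 874) + 9308) - 18206 = (-865 + 9308) - 18206 = 8443 - 18206 = -9763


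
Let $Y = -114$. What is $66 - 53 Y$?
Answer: $6108$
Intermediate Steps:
$66 - 53 Y = 66 - -6042 = 66 + 6042 = 6108$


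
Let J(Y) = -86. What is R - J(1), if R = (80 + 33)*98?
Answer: 11160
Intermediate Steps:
R = 11074 (R = 113*98 = 11074)
R - J(1) = 11074 - 1*(-86) = 11074 + 86 = 11160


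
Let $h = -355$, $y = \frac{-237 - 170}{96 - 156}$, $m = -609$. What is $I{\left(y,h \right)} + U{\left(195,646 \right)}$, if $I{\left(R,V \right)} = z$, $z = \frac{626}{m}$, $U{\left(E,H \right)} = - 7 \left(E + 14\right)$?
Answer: $- \frac{891593}{609} \approx -1464.0$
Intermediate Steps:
$U{\left(E,H \right)} = -98 - 7 E$ ($U{\left(E,H \right)} = - 7 \left(14 + E\right) = -98 - 7 E$)
$y = \frac{407}{60}$ ($y = - \frac{407}{-60} = \left(-407\right) \left(- \frac{1}{60}\right) = \frac{407}{60} \approx 6.7833$)
$z = - \frac{626}{609}$ ($z = \frac{626}{-609} = 626 \left(- \frac{1}{609}\right) = - \frac{626}{609} \approx -1.0279$)
$I{\left(R,V \right)} = - \frac{626}{609}$
$I{\left(y,h \right)} + U{\left(195,646 \right)} = - \frac{626}{609} - 1463 = - \frac{891593}{609}$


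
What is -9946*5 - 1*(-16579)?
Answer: -33151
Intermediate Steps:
-9946*5 - 1*(-16579) = -49730 + 16579 = -33151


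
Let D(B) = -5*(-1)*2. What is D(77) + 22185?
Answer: 22195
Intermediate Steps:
D(B) = 10 (D(B) = 5*2 = 10)
D(77) + 22185 = 10 + 22185 = 22195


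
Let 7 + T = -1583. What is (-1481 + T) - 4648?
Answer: -7719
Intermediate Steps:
T = -1590 (T = -7 - 1583 = -1590)
(-1481 + T) - 4648 = (-1481 - 1590) - 4648 = -3071 - 4648 = -7719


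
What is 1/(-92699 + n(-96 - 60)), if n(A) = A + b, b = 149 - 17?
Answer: -1/92723 ≈ -1.0785e-5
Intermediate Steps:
b = 132
n(A) = 132 + A (n(A) = A + 132 = 132 + A)
1/(-92699 + n(-96 - 60)) = 1/(-92699 + (132 + (-96 - 60))) = 1/(-92699 + (132 - 156)) = 1/(-92699 - 24) = 1/(-92723) = -1/92723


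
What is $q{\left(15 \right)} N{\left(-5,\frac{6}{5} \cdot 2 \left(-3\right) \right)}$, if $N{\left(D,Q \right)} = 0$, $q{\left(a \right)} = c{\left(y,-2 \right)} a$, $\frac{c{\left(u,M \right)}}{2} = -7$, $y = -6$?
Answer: $0$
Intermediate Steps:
$c{\left(u,M \right)} = -14$ ($c{\left(u,M \right)} = 2 \left(-7\right) = -14$)
$q{\left(a \right)} = - 14 a$
$q{\left(15 \right)} N{\left(-5,\frac{6}{5} \cdot 2 \left(-3\right) \right)} = \left(-14\right) 15 \cdot 0 = \left(-210\right) 0 = 0$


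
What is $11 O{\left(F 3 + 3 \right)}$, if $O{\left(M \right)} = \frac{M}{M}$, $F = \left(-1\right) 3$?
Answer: $11$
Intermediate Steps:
$F = -3$
$O{\left(M \right)} = 1$
$11 O{\left(F 3 + 3 \right)} = 11 \cdot 1 = 11$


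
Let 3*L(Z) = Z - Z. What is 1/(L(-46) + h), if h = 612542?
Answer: 1/612542 ≈ 1.6325e-6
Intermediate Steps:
L(Z) = 0 (L(Z) = (Z - Z)/3 = (1/3)*0 = 0)
1/(L(-46) + h) = 1/(0 + 612542) = 1/612542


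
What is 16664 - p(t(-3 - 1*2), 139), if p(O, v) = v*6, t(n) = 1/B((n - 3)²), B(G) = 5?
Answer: 15830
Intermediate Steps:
t(n) = ⅕ (t(n) = 1/5 = ⅕)
p(O, v) = 6*v
16664 - p(t(-3 - 1*2), 139) = 16664 - 6*139 = 16664 - 1*834 = 16664 - 834 = 15830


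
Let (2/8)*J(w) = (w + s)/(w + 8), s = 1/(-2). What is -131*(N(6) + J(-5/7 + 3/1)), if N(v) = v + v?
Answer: -59867/36 ≈ -1663.0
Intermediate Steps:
s = -½ ≈ -0.50000
N(v) = 2*v
J(w) = 4*(-½ + w)/(8 + w) (J(w) = 4*((w - ½)/(w + 8)) = 4*((-½ + w)/(8 + w)) = 4*(-½ + w)/(8 + w))
-131*(N(6) + J(-5/7 + 3/1)) = -131*(2*6 + 2*(-1 + 2*(-5/7 + 3/1))/(8 + (-5/7 + 3/1))) = -131*(12 + 2*(-1 + 2*(-5*⅐ + 3*1))/(8 + (-5*⅐ + 3*1))) = -131*(12 + 2*(-1 + 2*(-5/7 + 3))/(8 + (-5/7 + 3))) = -131*(12 + 2*(-1 + 2*(16/7))/(8 + 16/7)) = -131*(12 + 2*(-1 + 32/7)/(72/7)) = -131*(12 + 2*(7/72)*(25/7)) = -131*(12 + 25/36) = -131*457/36 = -59867/36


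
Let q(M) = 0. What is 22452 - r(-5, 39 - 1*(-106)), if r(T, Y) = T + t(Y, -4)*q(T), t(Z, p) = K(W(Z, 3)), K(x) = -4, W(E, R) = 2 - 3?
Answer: 22457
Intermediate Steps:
W(E, R) = -1
t(Z, p) = -4
r(T, Y) = T (r(T, Y) = T - 4*0 = T + 0 = T)
22452 - r(-5, 39 - 1*(-106)) = 22452 - 1*(-5) = 22452 + 5 = 22457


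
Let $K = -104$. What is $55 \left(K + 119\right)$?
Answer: $825$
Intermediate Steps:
$55 \left(K + 119\right) = 55 \left(-104 + 119\right) = 55 \cdot 15 = 825$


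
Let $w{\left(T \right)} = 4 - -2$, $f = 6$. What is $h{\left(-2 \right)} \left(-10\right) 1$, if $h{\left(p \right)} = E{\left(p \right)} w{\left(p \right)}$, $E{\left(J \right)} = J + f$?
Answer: $-240$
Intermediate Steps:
$w{\left(T \right)} = 6$ ($w{\left(T \right)} = 4 + 2 = 6$)
$E{\left(J \right)} = 6 + J$ ($E{\left(J \right)} = J + 6 = 6 + J$)
$h{\left(p \right)} = 36 + 6 p$ ($h{\left(p \right)} = \left(6 + p\right) 6 = 36 + 6 p$)
$h{\left(-2 \right)} \left(-10\right) 1 = \left(36 + 6 \left(-2\right)\right) \left(-10\right) 1 = \left(36 - 12\right) \left(-10\right) 1 = 24 \left(-10\right) 1 = \left(-240\right) 1 = -240$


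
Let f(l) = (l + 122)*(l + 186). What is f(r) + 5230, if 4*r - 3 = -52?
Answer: 388785/16 ≈ 24299.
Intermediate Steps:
r = -49/4 (r = ¾ + (¼)*(-52) = ¾ - 13 = -49/4 ≈ -12.250)
f(l) = (122 + l)*(186 + l)
f(r) + 5230 = (22692 + (-49/4)² + 308*(-49/4)) + 5230 = (22692 + 2401/16 - 3773) + 5230 = 305105/16 + 5230 = 388785/16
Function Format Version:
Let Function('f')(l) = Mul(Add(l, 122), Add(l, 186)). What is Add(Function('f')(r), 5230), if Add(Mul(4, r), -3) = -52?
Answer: Rational(388785, 16) ≈ 24299.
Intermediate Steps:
r = Rational(-49, 4) (r = Add(Rational(3, 4), Mul(Rational(1, 4), -52)) = Add(Rational(3, 4), -13) = Rational(-49, 4) ≈ -12.250)
Function('f')(l) = Mul(Add(122, l), Add(186, l))
Add(Function('f')(r), 5230) = Add(Add(22692, Pow(Rational(-49, 4), 2), Mul(308, Rational(-49, 4))), 5230) = Add(Add(22692, Rational(2401, 16), -3773), 5230) = Add(Rational(305105, 16), 5230) = Rational(388785, 16)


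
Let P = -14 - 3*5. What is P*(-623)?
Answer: 18067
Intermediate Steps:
P = -29 (P = -14 - 15 = -29)
P*(-623) = -29*(-623) = 18067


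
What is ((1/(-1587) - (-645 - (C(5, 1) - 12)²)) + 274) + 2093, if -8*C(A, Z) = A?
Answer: 322111739/101568 ≈ 3171.4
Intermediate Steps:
C(A, Z) = -A/8
((1/(-1587) - (-645 - (C(5, 1) - 12)²)) + 274) + 2093 = ((1/(-1587) - (-645 - (-⅛*5 - 12)²)) + 274) + 2093 = ((-1/1587 - (-645 - (-5/8 - 12)²)) + 274) + 2093 = ((-1/1587 - (-645 - (-101/8)²)) + 274) + 2093 = ((-1/1587 - (-645 - 1*10201/64)) + 274) + 2093 = ((-1/1587 - (-645 - 10201/64)) + 274) + 2093 = ((-1/1587 - 1*(-51481/64)) + 274) + 2093 = ((-1/1587 + 51481/64) + 274) + 2093 = (81700283/101568 + 274) + 2093 = 109529915/101568 + 2093 = 322111739/101568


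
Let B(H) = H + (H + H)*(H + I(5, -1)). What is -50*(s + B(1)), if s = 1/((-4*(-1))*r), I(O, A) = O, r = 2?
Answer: -2625/4 ≈ -656.25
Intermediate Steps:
s = ⅛ (s = 1/(-4*(-1)*2) = 1/(4*2) = 1/8 = ⅛ ≈ 0.12500)
B(H) = H + 2*H*(5 + H) (B(H) = H + (H + H)*(H + 5) = H + (2*H)*(5 + H) = H + 2*H*(5 + H))
-50*(s + B(1)) = -50*(⅛ + 1*(11 + 2*1)) = -50*(⅛ + 1*(11 + 2)) = -50*(⅛ + 1*13) = -50*(⅛ + 13) = -50*105/8 = -2625/4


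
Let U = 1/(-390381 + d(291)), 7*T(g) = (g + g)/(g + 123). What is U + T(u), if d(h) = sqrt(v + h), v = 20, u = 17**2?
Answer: 11010565988062/54939235608425 - sqrt(311)/152397324850 ≈ 0.20041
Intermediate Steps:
u = 289
T(g) = 2*g/(7*(123 + g)) (T(g) = ((g + g)/(g + 123))/7 = ((2*g)/(123 + g))/7 = (2*g/(123 + g))/7 = 2*g/(7*(123 + g)))
d(h) = sqrt(20 + h)
U = 1/(-390381 + sqrt(311)) (U = 1/(-390381 + sqrt(20 + 291)) = 1/(-390381 + sqrt(311)) ≈ -2.5617e-6)
U + T(u) = (-390381/152397324850 - sqrt(311)/152397324850) + (2/7)*289/(123 + 289) = (-390381/152397324850 - sqrt(311)/152397324850) + (2/7)*289/412 = (-390381/152397324850 - sqrt(311)/152397324850) + (2/7)*289*(1/412) = (-390381/152397324850 - sqrt(311)/152397324850) + 289/1442 = 11010565988062/54939235608425 - sqrt(311)/152397324850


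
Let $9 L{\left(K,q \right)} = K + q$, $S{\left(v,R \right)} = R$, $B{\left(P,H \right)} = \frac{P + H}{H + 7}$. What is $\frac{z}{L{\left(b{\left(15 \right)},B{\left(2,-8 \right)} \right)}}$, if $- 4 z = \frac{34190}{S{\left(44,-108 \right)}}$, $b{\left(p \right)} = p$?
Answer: $\frac{17095}{504} \approx 33.919$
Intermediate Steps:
$B{\left(P,H \right)} = \frac{H + P}{7 + H}$
$L{\left(K,q \right)} = \frac{K}{9} + \frac{q}{9}$ ($L{\left(K,q \right)} = \frac{K + q}{9} = \frac{K}{9} + \frac{q}{9}$)
$z = \frac{17095}{216}$ ($z = - \frac{34190 \frac{1}{-108}}{4} = - \frac{34190 \left(- \frac{1}{108}\right)}{4} = \left(- \frac{1}{4}\right) \left(- \frac{17095}{54}\right) = \frac{17095}{216} \approx 79.144$)
$\frac{z}{L{\left(b{\left(15 \right)},B{\left(2,-8 \right)} \right)}} = \frac{17095}{216 \left(\frac{1}{9} \cdot 15 + \frac{\frac{1}{7 - 8} \left(-8 + 2\right)}{9}\right)} = \frac{17095}{216 \left(\frac{5}{3} + \frac{\frac{1}{-1} \left(-6\right)}{9}\right)} = \frac{17095}{216 \left(\frac{5}{3} + \frac{\left(-1\right) \left(-6\right)}{9}\right)} = \frac{17095}{216 \left(\frac{5}{3} + \frac{1}{9} \cdot 6\right)} = \frac{17095}{216 \left(\frac{5}{3} + \frac{2}{3}\right)} = \frac{17095}{216 \cdot \frac{7}{3}} = \frac{17095}{216} \cdot \frac{3}{7} = \frac{17095}{504}$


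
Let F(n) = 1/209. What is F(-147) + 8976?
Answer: 1875985/209 ≈ 8976.0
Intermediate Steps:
F(n) = 1/209
F(-147) + 8976 = 1/209 + 8976 = 1875985/209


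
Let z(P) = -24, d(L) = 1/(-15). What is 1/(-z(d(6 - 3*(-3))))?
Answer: 1/24 ≈ 0.041667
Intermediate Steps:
d(L) = -1/15
1/(-z(d(6 - 3*(-3)))) = 1/(-1*(-24)) = 1/24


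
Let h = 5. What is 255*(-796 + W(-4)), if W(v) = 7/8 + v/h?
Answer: -1623687/8 ≈ -2.0296e+5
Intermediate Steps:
W(v) = 7/8 + v/5
255*(-796 + W(-4)) = 255*(-796 + (7/8 + (⅕)*(-4))) = 255*(-796 + (7/8 - ⅘)) = 255*(-796 + 3/40) = 255*(-31837/40) = -1623687/8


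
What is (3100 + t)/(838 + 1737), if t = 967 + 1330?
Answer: 5397/2575 ≈ 2.0959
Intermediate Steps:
t = 2297
(3100 + t)/(838 + 1737) = (3100 + 2297)/(838 + 1737) = 5397/2575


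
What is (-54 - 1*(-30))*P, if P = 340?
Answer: -8160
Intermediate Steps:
(-54 - 1*(-30))*P = (-54 - 1*(-30))*340 = (-54 + 30)*340 = -24*340 = -8160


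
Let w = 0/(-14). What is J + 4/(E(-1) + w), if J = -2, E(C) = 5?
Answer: -6/5 ≈ -1.2000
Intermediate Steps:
w = 0 (w = 0*(-1/14) = 0)
J + 4/(E(-1) + w) = -2 + 4/(5 + 0) = -2 + 4/5 = -6/5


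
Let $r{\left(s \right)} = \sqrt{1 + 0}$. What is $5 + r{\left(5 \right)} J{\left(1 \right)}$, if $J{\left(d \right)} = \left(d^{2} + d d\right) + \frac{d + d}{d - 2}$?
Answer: $5$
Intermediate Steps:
$J{\left(d \right)} = 2 d^{2} + \frac{2 d}{-2 + d}$ ($J{\left(d \right)} = \left(d^{2} + d^{2}\right) + \frac{2 d}{-2 + d} = 2 d^{2} + \frac{2 d}{-2 + d}$)
$r{\left(s \right)} = 1$ ($r{\left(s \right)} = \sqrt{1} = 1$)
$5 + r{\left(5 \right)} J{\left(1 \right)} = 5 + 1 \cdot 2 \cdot 1 \frac{1}{-2 + 1} \left(1 + 1^{2} - 2\right) = 5 + 1 \cdot 2 \cdot 1 \frac{1}{-1} \left(1 + 1 - 2\right) = 5 + 1 \cdot 2 \cdot 1 \left(-1\right) 0 = 5 + 1 \cdot 0 = 5 + 0 = 5$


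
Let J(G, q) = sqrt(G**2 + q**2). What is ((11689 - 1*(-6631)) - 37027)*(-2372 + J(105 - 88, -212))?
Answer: 44373004 - 18707*sqrt(45233) ≈ 4.0394e+7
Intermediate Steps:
((11689 - 1*(-6631)) - 37027)*(-2372 + J(105 - 88, -212)) = ((11689 - 1*(-6631)) - 37027)*(-2372 + sqrt((105 - 88)**2 + (-212)**2)) = ((11689 + 6631) - 37027)*(-2372 + sqrt(17**2 + 44944)) = (18320 - 37027)*(-2372 + sqrt(289 + 44944)) = -18707*(-2372 + sqrt(45233)) = 44373004 - 18707*sqrt(45233)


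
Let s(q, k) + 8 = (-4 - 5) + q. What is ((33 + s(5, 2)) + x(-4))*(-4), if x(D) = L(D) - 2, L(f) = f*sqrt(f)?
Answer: -76 + 32*I ≈ -76.0 + 32.0*I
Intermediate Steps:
L(f) = f**(3/2)
s(q, k) = -17 + q (s(q, k) = -8 + ((-4 - 5) + q) = -8 + (-9 + q) = -17 + q)
x(D) = -2 + D**(3/2) (x(D) = D**(3/2) - 2 = -2 + D**(3/2))
((33 + s(5, 2)) + x(-4))*(-4) = ((33 + (-17 + 5)) + (-2 + (-4)**(3/2)))*(-4) = ((33 - 12) + (-2 - 8*I))*(-4) = (21 + (-2 - 8*I))*(-4) = (19 - 8*I)*(-4) = -76 + 32*I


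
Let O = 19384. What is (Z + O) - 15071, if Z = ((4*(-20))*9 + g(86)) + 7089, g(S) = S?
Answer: 10768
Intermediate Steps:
Z = 6455 (Z = ((4*(-20))*9 + 86) + 7089 = (-80*9 + 86) + 7089 = (-720 + 86) + 7089 = -634 + 7089 = 6455)
(Z + O) - 15071 = (6455 + 19384) - 15071 = 25839 - 15071 = 10768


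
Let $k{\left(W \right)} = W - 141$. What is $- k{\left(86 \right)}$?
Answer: $55$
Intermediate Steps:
$k{\left(W \right)} = -141 + W$
$- k{\left(86 \right)} = - (-141 + 86) = \left(-1\right) \left(-55\right) = 55$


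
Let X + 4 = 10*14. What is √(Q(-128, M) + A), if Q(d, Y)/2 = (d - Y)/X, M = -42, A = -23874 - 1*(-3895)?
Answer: 3*I*√2566354/34 ≈ 141.35*I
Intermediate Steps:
X = 136 (X = -4 + 10*14 = -4 + 140 = 136)
A = -19979 (A = -23874 + 3895 = -19979)
Q(d, Y) = -Y/68 + d/68 (Q(d, Y) = 2*((d - Y)/136) = 2*((d - Y)*(1/136)) = 2*(-Y/136 + d/136) = -Y/68 + d/68)
√(Q(-128, M) + A) = √((-1/68*(-42) + (1/68)*(-128)) - 19979) = √((21/34 - 32/17) - 19979) = √(-43/34 - 19979) = √(-679329/34) = 3*I*√2566354/34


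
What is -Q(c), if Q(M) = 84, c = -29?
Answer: -84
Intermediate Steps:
-Q(c) = -1*84 = -84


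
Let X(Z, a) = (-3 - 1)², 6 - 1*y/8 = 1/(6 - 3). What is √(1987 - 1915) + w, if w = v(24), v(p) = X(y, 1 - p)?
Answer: 16 + 6*√2 ≈ 24.485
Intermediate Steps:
y = 136/3 (y = 48 - 8/(6 - 3) = 48 - 8/3 = 136/3 ≈ 45.333)
X(Z, a) = 16 (X(Z, a) = (-4)² = 16)
v(p) = 16
w = 16
√(1987 - 1915) + w = √(1987 - 1915) + 16 = √72 + 16 = 6*√2 + 16 = 16 + 6*√2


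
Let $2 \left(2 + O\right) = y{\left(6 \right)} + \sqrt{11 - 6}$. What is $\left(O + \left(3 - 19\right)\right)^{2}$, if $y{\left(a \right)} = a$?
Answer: $\frac{\left(30 - \sqrt{5}\right)^{2}}{4} \approx 192.71$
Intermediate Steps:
$O = 1 + \frac{\sqrt{5}}{2}$ ($O = -2 + \frac{6 + \sqrt{11 - 6}}{2} = -2 + \frac{6 + \sqrt{5}}{2} = -2 + \left(3 + \frac{\sqrt{5}}{2}\right) = 1 + \frac{\sqrt{5}}{2} \approx 2.118$)
$\left(O + \left(3 - 19\right)\right)^{2} = \left(\left(1 + \frac{\sqrt{5}}{2}\right) + \left(3 - 19\right)\right)^{2} = \left(\left(1 + \frac{\sqrt{5}}{2}\right) - 16\right)^{2} = \left(-15 + \frac{\sqrt{5}}{2}\right)^{2}$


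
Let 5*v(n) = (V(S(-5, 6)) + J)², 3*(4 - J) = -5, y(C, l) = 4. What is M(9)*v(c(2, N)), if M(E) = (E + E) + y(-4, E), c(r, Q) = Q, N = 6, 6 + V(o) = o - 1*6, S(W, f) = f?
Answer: 22/45 ≈ 0.48889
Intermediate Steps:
V(o) = -12 + o (V(o) = -6 + (o - 1*6) = -6 + (o - 6) = -6 + (-6 + o) = -12 + o)
J = 17/3 (J = 4 - ⅓*(-5) = 4 + 5/3 = 17/3 ≈ 5.6667)
v(n) = 1/45 (v(n) = ((-12 + 6) + 17/3)²/5 = (-6 + 17/3)²/5 = (-⅓)²/5 = (⅕)*(⅑) = 1/45)
M(E) = 4 + 2*E (M(E) = (E + E) + 4 = 2*E + 4 = 4 + 2*E)
M(9)*v(c(2, N)) = (4 + 2*9)*(1/45) = (4 + 18)*(1/45) = 22*(1/45) = 22/45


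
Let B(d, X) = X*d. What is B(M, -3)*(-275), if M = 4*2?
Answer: 6600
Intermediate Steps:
M = 8
B(M, -3)*(-275) = -3*8*(-275) = -24*(-275) = 6600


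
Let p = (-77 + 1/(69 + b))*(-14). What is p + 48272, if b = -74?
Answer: 246764/5 ≈ 49353.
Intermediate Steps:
p = 5404/5 (p = (-77 + 1/(69 - 74))*(-14) = (-77 + 1/(-5))*(-14) = (-77 - 1/5)*(-14) = -386/5*(-14) = 5404/5 ≈ 1080.8)
p + 48272 = 5404/5 + 48272 = 246764/5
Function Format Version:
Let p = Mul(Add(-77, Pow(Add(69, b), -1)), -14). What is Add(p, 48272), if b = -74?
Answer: Rational(246764, 5) ≈ 49353.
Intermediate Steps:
p = Rational(5404, 5) (p = Mul(Add(-77, Pow(Add(69, -74), -1)), -14) = Mul(Add(-77, Pow(-5, -1)), -14) = Mul(Add(-77, Rational(-1, 5)), -14) = Mul(Rational(-386, 5), -14) = Rational(5404, 5) ≈ 1080.8)
Add(p, 48272) = Add(Rational(5404, 5), 48272) = Rational(246764, 5)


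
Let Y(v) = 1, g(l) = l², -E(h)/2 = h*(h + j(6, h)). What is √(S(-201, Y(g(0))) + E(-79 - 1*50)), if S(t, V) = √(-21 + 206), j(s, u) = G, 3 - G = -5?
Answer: √(-31218 + √185) ≈ 176.65*I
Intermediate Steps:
G = 8 (G = 3 - 1*(-5) = 3 + 5 = 8)
j(s, u) = 8
E(h) = -2*h*(8 + h) (E(h) = -2*h*(h + 8) = -2*h*(8 + h))
S(t, V) = √185
√(S(-201, Y(g(0))) + E(-79 - 1*50)) = √(√185 - 2*(-79 - 1*50)*(8 + (-79 - 1*50))) = √(√185 - 2*(-79 - 50)*(8 + (-79 - 50))) = √(√185 - 2*(-129)*(8 - 129)) = √(√185 - 2*(-129)*(-121)) = √(√185 - 31218) = √(-31218 + √185)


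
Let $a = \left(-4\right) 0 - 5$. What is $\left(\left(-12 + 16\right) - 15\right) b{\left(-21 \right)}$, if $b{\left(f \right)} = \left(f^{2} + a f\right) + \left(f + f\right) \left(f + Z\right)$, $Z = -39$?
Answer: $-33726$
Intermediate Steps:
$a = -5$ ($a = 0 - 5 = -5$)
$b{\left(f \right)} = f^{2} - 5 f + 2 f \left(-39 + f\right)$ ($b{\left(f \right)} = \left(f^{2} - 5 f\right) + \left(f + f\right) \left(f - 39\right) = \left(f^{2} - 5 f\right) + 2 f \left(-39 + f\right) = f^{2} - 5 f + 2 f \left(-39 + f\right)$)
$\left(\left(-12 + 16\right) - 15\right) b{\left(-21 \right)} = \left(\left(-12 + 16\right) - 15\right) \left(- 21 \left(-83 + 3 \left(-21\right)\right)\right) = \left(4 - 15\right) \left(- 21 \left(-83 - 63\right)\right) = - 11 \left(\left(-21\right) \left(-146\right)\right) = \left(-11\right) 3066 = -33726$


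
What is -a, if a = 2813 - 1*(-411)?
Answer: -3224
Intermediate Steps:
a = 3224 (a = 2813 + 411 = 3224)
-a = -1*3224 = -3224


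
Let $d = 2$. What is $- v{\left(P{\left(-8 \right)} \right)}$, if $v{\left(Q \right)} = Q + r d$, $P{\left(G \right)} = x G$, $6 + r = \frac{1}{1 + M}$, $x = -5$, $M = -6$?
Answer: $- \frac{138}{5} \approx -27.6$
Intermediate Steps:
$r = - \frac{31}{5}$ ($r = -6 + \frac{1}{1 - 6} = -6 + \frac{1}{-5} = -6 - \frac{1}{5} = - \frac{31}{5} \approx -6.2$)
$P{\left(G \right)} = - 5 G$
$v{\left(Q \right)} = - \frac{62}{5} + Q$ ($v{\left(Q \right)} = Q - \frac{62}{5} = - \frac{62}{5} + Q$)
$- v{\left(P{\left(-8 \right)} \right)} = - (- \frac{62}{5} - -40) = - (- \frac{62}{5} + 40) = \left(-1\right) \frac{138}{5} = - \frac{138}{5}$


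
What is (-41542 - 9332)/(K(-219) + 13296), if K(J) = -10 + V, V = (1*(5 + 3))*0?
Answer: -25437/6643 ≈ -3.8291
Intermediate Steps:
V = 0 (V = (1*8)*0 = 8*0 = 0)
K(J) = -10 (K(J) = -10 + 0 = -10)
(-41542 - 9332)/(K(-219) + 13296) = (-41542 - 9332)/(-10 + 13296) = -50874/13286 = -50874*1/13286 = -25437/6643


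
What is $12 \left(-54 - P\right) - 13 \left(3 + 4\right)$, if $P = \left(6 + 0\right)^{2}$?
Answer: $-1171$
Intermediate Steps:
$P = 36$ ($P = 6^{2} = 36$)
$12 \left(-54 - P\right) - 13 \left(3 + 4\right) = 12 \left(-54 - 36\right) - 13 \left(3 + 4\right) = 12 \left(-54 - 36\right) - 91 = 12 \left(-90\right) - 91 = -1080 - 91 = -1171$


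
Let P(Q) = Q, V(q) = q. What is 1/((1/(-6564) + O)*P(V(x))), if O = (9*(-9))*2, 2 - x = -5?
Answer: -6564/7443583 ≈ -0.00088183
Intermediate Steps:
x = 7 (x = 2 - 1*(-5) = 2 + 5 = 7)
O = -162 (O = -81*2 = -162)
1/((1/(-6564) + O)*P(V(x))) = 1/(1/(-6564) - 162*7) = (⅐)/(-1/6564 - 162) = (⅐)/(-1063369/6564) = -6564/1063369*⅐ = -6564/7443583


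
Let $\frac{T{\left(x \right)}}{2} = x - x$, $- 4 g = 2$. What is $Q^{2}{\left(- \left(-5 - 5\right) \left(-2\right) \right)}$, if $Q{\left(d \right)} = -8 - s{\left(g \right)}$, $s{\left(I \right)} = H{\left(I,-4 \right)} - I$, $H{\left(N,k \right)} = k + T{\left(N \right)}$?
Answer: $\frac{81}{4} \approx 20.25$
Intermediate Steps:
$g = - \frac{1}{2}$ ($g = \left(- \frac{1}{4}\right) 2 = - \frac{1}{2} \approx -0.5$)
$T{\left(x \right)} = 0$ ($T{\left(x \right)} = 2 \left(x - x\right) = 2 \cdot 0 = 0$)
$H{\left(N,k \right)} = k$ ($H{\left(N,k \right)} = k + 0 = k$)
$s{\left(I \right)} = -4 - I$
$Q{\left(d \right)} = - \frac{9}{2}$ ($Q{\left(d \right)} = -8 - \left(-4 - - \frac{1}{2}\right) = -8 - \left(-4 + \frac{1}{2}\right) = -8 - - \frac{7}{2} = -8 + \frac{7}{2} = - \frac{9}{2}$)
$Q^{2}{\left(- \left(-5 - 5\right) \left(-2\right) \right)} = \left(- \frac{9}{2}\right)^{2} = \frac{81}{4}$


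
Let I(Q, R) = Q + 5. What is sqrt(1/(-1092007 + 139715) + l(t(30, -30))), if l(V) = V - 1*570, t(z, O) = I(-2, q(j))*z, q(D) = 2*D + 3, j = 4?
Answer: I*sqrt(108823206629753)/476146 ≈ 21.909*I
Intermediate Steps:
q(D) = 3 + 2*D
I(Q, R) = 5 + Q
t(z, O) = 3*z (t(z, O) = (5 - 2)*z = 3*z)
l(V) = -570 + V (l(V) = V - 570 = -570 + V)
sqrt(1/(-1092007 + 139715) + l(t(30, -30))) = sqrt(1/(-1092007 + 139715) + (-570 + 3*30)) = sqrt(1/(-952292) + (-570 + 90)) = sqrt(-1/952292 - 480) = sqrt(-457100161/952292) = I*sqrt(108823206629753)/476146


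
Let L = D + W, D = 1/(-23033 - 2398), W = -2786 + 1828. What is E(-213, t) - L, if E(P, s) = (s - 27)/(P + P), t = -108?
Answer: 3460676053/3611202 ≈ 958.32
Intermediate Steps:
E(P, s) = (-27 + s)/(2*P) (E(P, s) = (-27 + s)/((2*P)) = (-27 + s)*(1/(2*P)) = (-27 + s)/(2*P))
W = -958
D = -1/25431 (D = 1/(-25431) = -1/25431 ≈ -3.9322e-5)
L = -24362899/25431 (L = -1/25431 - 958 = -24362899/25431 ≈ -958.00)
E(-213, t) - L = (1/2)*(-27 - 108)/(-213) - 1*(-24362899/25431) = (1/2)*(-1/213)*(-135) + 24362899/25431 = 45/142 + 24362899/25431 = 3460676053/3611202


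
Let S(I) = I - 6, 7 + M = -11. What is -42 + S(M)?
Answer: -66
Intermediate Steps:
M = -18 (M = -7 - 11 = -18)
S(I) = -6 + I
-42 + S(M) = -42 + (-6 - 18) = -42 - 24 = -66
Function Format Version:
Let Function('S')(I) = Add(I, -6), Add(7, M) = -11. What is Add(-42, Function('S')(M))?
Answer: -66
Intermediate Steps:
M = -18 (M = Add(-7, -11) = -18)
Function('S')(I) = Add(-6, I)
Add(-42, Function('S')(M)) = Add(-42, Add(-6, -18)) = Add(-42, -24) = -66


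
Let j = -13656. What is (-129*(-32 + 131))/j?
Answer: 4257/4552 ≈ 0.93519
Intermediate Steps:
(-129*(-32 + 131))/j = -129*(-32 + 131)/(-13656) = -129*99*(-1/13656) = -12771*(-1/13656) = 4257/4552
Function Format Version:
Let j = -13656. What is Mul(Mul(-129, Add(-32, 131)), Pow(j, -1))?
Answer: Rational(4257, 4552) ≈ 0.93519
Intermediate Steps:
Mul(Mul(-129, Add(-32, 131)), Pow(j, -1)) = Mul(Mul(-129, Add(-32, 131)), Pow(-13656, -1)) = Mul(Mul(-129, 99), Rational(-1, 13656)) = Mul(-12771, Rational(-1, 13656)) = Rational(4257, 4552)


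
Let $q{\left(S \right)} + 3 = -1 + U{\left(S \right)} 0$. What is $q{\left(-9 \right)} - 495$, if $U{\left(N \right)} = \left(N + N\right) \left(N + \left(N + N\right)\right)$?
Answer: $-499$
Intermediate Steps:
$U{\left(N \right)} = 6 N^{2}$ ($U{\left(N \right)} = 2 N \left(N + 2 N\right) = 2 N 3 N = 6 N^{2}$)
$q{\left(S \right)} = -4$ ($q{\left(S \right)} = -3 + \left(-1 + 6 S^{2} \cdot 0\right) = -3 + \left(-1 + 0\right) = -3 - 1 = -4$)
$q{\left(-9 \right)} - 495 = -4 - 495 = -499$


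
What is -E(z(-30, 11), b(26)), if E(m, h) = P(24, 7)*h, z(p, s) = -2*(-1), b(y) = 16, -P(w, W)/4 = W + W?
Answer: 896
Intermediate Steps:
P(w, W) = -8*W (P(w, W) = -4*(W + W) = -8*W)
z(p, s) = 2
E(m, h) = -56*h (E(m, h) = (-8*7)*h = -56*h)
-E(z(-30, 11), b(26)) = -(-56)*16 = -1*(-896) = 896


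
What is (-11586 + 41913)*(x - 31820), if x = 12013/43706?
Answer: -1028686593429/1066 ≈ -9.6500e+8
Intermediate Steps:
x = 293/1066 (x = 12013*(1/43706) = 293/1066 ≈ 0.27486)
(-11586 + 41913)*(x - 31820) = (-11586 + 41913)*(293/1066 - 31820) = 30327*(-33919827/1066) = -1028686593429/1066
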